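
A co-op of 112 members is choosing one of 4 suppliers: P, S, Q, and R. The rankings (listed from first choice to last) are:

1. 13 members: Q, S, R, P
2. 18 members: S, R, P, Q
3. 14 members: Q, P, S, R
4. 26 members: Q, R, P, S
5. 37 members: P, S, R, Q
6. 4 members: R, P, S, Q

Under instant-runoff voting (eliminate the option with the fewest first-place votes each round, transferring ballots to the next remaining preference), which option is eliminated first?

Round 1: P 37, S 18, Q 53, R 4. Eliminate R.

R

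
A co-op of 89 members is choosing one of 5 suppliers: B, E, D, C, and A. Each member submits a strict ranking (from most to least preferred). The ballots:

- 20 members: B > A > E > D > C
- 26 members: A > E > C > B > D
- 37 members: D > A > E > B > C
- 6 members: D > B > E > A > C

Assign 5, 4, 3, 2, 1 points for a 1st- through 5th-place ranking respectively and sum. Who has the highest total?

B: 20·5 + 26·2 + 37·2 + 6·4 = 250
E: 20·3 + 26·4 + 37·3 + 6·3 = 293
D: 20·2 + 26·1 + 37·5 + 6·5 = 281
C: 20·1 + 26·3 + 37·1 + 6·1 = 141
A: 20·4 + 26·5 + 37·4 + 6·2 = 370
A has the highest Borda score (370).

A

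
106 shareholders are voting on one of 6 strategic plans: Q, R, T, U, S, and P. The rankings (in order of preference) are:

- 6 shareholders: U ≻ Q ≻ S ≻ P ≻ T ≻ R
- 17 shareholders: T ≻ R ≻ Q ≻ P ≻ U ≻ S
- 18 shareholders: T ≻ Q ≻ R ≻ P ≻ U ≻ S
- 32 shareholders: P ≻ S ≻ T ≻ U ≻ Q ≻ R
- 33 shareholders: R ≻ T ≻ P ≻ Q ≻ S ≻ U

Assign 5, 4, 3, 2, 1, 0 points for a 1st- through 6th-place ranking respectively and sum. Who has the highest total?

T

Q: 6·4 + 17·3 + 18·4 + 32·1 + 33·2 = 245
R: 6·0 + 17·4 + 18·3 + 32·0 + 33·5 = 287
T: 6·1 + 17·5 + 18·5 + 32·3 + 33·4 = 409
U: 6·5 + 17·1 + 18·1 + 32·2 + 33·0 = 129
S: 6·3 + 17·0 + 18·0 + 32·4 + 33·1 = 179
P: 6·2 + 17·2 + 18·2 + 32·5 + 33·3 = 341
T has the highest Borda score (409).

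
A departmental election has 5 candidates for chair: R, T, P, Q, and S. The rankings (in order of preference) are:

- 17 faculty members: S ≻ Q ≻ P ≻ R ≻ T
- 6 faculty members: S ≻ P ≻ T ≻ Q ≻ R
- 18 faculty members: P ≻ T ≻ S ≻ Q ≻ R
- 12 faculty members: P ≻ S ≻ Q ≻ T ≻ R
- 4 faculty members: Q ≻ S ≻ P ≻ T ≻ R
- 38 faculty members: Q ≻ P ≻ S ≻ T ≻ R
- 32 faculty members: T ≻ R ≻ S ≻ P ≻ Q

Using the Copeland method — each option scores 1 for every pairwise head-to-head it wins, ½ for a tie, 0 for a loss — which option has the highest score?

P

R: loses to T, P, Q, and S → score 0.
T: beats R; loses to P, Q, and S → score 1.
P: beats R, T, Q, and S → score 4.
Q: beats R and T; loses to P and S → score 2.
S: beats R, T, and Q; loses to P → score 3.
P has the best pairwise record.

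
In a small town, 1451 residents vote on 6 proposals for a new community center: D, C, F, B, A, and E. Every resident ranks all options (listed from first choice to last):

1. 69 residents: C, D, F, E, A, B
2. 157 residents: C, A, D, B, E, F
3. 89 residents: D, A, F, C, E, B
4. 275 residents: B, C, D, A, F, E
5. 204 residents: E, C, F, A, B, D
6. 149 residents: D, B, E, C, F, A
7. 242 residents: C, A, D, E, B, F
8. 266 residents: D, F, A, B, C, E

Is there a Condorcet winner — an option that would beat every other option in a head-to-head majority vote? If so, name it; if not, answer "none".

C vs D: 947–504 for C.
C vs F: 1096–355 for C.
C vs B: 761–690 for C.
C vs A: 1096–355 for C.
C vs E: 1098–353 for C.
C beats every other option head-to-head.

C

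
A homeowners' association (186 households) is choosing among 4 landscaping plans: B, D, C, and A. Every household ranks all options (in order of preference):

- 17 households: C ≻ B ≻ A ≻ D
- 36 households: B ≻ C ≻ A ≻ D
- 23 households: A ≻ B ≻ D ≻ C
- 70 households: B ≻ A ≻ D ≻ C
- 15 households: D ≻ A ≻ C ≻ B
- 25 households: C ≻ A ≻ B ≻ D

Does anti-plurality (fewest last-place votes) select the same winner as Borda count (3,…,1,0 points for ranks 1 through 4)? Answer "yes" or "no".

Anti-plurality — last-place votes: B 15, D 78, C 93, A 0. Winner: A.
Borda — scores: B 423, D 138, C 213, A 342. Winner: B.
The two methods disagree.

no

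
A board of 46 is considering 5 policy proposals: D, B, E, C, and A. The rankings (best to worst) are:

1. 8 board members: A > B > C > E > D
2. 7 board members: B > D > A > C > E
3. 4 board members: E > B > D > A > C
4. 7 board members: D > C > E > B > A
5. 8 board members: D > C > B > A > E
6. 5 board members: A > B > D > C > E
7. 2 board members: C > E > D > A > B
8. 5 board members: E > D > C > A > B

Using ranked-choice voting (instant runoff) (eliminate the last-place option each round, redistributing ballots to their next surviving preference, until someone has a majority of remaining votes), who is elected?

D

Round 1: D 15, B 7, E 9, C 2, A 13. Eliminate C.
Round 2: D 15, B 7, E 11, A 13. Eliminate B.
Round 3: D 22, E 11, A 13. Eliminate E.
Round 4: D 33, A 13. D has a majority.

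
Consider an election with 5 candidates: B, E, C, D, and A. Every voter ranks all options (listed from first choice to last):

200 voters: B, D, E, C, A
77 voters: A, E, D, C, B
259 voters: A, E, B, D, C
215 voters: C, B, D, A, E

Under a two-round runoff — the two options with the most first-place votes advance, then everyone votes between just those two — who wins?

C

Round 1 first-place votes: B 200, E 0, C 215, D 0, A 336.
A and C advance.
Runoff: A is preferred to C by 336 voters; C by 415.
C wins the runoff.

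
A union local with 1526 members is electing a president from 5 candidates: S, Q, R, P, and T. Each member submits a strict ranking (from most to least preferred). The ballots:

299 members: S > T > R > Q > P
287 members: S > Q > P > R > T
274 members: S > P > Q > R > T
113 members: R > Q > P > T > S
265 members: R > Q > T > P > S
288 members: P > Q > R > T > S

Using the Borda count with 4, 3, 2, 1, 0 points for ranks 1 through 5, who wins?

S: 299·4 + 287·4 + 274·4 + 113·0 + 265·0 + 288·0 = 3440
Q: 299·1 + 287·3 + 274·2 + 113·3 + 265·3 + 288·3 = 3706
R: 299·2 + 287·1 + 274·1 + 113·4 + 265·4 + 288·2 = 3247
P: 299·0 + 287·2 + 274·3 + 113·2 + 265·1 + 288·4 = 3039
T: 299·3 + 287·0 + 274·0 + 113·1 + 265·2 + 288·1 = 1828
Q has the highest Borda score (3706).

Q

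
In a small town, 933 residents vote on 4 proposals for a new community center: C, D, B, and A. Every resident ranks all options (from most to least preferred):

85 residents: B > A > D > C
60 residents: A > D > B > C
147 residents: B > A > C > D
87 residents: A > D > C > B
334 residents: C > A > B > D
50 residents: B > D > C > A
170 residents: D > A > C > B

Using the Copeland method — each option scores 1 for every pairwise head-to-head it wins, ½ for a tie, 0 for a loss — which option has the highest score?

C: beats D and B; loses to A → score 2.
D: loses to C, B, and A → score 0.
B: beats D; loses to C and A → score 1.
A: beats C, D, and B → score 3.
A has the best pairwise record.

A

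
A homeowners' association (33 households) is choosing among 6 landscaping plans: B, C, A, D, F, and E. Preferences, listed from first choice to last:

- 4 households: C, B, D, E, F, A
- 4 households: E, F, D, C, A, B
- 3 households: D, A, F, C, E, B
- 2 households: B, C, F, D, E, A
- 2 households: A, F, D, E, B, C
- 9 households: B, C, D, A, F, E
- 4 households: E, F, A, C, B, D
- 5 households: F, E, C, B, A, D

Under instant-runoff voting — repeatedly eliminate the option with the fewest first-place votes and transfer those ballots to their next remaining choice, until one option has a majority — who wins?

Round 1: B 11, C 4, A 2, D 3, F 5, E 8. Eliminate A.
Round 2: B 11, C 4, D 3, F 7, E 8. Eliminate D.
Round 3: B 11, C 4, F 10, E 8. Eliminate C.
Round 4: B 15, F 10, E 8. Eliminate E.
Round 5: B 15, F 18. F has a majority.

F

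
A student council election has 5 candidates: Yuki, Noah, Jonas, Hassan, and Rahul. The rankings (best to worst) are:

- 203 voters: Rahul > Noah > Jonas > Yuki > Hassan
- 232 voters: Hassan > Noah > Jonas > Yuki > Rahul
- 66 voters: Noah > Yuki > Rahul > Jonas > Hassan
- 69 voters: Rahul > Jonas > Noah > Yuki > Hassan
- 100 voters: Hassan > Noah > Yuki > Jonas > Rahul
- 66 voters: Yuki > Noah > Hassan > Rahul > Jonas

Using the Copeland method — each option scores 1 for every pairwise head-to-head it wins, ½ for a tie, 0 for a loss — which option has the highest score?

Yuki: beats Hassan and Rahul; loses to Noah and Jonas → score 2.
Noah: beats Yuki, Jonas, Hassan, and Rahul → score 4.
Jonas: beats Yuki; loses to Noah, Hassan, and Rahul → score 1.
Hassan: beats Jonas and Rahul; loses to Yuki and Noah → score 2.
Rahul: beats Jonas; loses to Yuki, Noah, and Hassan → score 1.
Noah has the best pairwise record.

Noah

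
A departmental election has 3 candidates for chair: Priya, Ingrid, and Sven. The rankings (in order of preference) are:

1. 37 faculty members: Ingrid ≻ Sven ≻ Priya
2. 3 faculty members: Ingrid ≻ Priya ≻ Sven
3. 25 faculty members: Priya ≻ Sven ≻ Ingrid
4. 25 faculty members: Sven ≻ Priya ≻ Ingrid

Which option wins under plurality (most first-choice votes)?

Ingrid

First-place votes: Priya 25, Ingrid 40, Sven 25.
Ingrid has the most first-place votes.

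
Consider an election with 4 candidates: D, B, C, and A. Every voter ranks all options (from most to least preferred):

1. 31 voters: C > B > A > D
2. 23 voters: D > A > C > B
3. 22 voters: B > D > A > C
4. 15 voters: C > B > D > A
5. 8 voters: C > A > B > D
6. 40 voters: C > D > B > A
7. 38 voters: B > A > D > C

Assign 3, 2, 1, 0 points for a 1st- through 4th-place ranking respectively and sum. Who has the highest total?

B

D: 31·0 + 23·3 + 22·2 + 15·1 + 8·0 + 40·2 + 38·1 = 246
B: 31·2 + 23·0 + 22·3 + 15·2 + 8·1 + 40·1 + 38·3 = 320
C: 31·3 + 23·1 + 22·0 + 15·3 + 8·3 + 40·3 + 38·0 = 305
A: 31·1 + 23·2 + 22·1 + 15·0 + 8·2 + 40·0 + 38·2 = 191
B has the highest Borda score (320).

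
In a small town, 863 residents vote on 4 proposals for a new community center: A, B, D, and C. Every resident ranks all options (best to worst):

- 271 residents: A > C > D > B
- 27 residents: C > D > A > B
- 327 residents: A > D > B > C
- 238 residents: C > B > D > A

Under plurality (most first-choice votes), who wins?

A

First-place votes: A 598, B 0, D 0, C 265.
A has the most first-place votes.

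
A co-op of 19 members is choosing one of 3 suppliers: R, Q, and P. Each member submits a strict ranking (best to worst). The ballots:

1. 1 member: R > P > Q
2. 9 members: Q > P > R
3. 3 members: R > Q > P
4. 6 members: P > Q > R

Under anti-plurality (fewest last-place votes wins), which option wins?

Q

Last-place votes: R 15, Q 1, P 3.
Q is ranked last by the fewest voters, so Q wins.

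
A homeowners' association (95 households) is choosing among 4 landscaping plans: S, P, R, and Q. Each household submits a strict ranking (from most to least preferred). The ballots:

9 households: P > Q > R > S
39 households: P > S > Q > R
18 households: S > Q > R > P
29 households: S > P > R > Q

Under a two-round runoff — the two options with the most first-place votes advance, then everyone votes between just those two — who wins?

Round 1 first-place votes: S 47, P 48, R 0, Q 0.
P and S advance.
Runoff: P is preferred to S by 48 voters; S by 47.
P wins the runoff.

P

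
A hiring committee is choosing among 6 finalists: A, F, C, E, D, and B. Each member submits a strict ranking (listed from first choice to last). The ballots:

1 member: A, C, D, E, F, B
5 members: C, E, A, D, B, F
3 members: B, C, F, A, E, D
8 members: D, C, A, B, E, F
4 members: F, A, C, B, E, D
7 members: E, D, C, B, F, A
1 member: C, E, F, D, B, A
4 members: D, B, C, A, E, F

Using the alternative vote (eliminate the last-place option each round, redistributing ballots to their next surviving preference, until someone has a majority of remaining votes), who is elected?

D

Round 1: A 1, F 4, C 6, E 7, D 12, B 3. Eliminate A.
Round 2: F 4, C 7, E 7, D 12, B 3. Eliminate B.
Round 3: F 4, C 10, E 7, D 12. Eliminate F.
Round 4: C 14, E 7, D 12. Eliminate E.
Round 5: C 14, D 19. D has a majority.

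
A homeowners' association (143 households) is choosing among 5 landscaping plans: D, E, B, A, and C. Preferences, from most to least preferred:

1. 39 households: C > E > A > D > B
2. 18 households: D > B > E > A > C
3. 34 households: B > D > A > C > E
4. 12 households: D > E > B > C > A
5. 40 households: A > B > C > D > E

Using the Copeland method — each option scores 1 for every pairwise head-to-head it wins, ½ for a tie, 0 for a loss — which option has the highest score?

A

D: beats E; loses to B, A, and C → score 1.
E: loses to D, B, A, and C → score 0.
B: beats D, E, and C; loses to A → score 3.
A: beats D, E, B, and C → score 4.
C: beats D and E; loses to B and A → score 2.
A has the best pairwise record.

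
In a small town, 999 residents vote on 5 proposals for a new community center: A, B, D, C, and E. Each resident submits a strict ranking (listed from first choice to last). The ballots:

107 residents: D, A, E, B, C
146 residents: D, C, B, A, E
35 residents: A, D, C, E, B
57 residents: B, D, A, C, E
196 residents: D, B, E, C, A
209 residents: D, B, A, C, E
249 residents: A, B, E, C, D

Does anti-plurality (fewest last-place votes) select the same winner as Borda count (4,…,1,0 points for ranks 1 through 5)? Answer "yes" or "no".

no

Anti-plurality — last-place votes: A 196, B 35, D 249, C 107, E 412. Winner: B.
Borda — scores: A 2135, B 2589, D 2908, C 1219, E 1139. Winner: D.
The two methods disagree.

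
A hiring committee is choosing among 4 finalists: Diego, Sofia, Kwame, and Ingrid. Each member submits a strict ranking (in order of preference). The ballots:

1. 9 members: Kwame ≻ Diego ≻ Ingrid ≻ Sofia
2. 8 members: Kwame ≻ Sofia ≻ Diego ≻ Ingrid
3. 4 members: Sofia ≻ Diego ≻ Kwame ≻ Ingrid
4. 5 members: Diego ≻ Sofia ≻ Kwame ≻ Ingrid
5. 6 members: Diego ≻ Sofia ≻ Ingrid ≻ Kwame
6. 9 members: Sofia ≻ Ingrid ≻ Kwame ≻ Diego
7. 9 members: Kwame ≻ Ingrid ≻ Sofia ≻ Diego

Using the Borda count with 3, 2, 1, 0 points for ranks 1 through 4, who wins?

Diego: 9·2 + 8·1 + 4·2 + 5·3 + 6·3 + 9·0 + 9·0 = 67
Sofia: 9·0 + 8·2 + 4·3 + 5·2 + 6·2 + 9·3 + 9·1 = 86
Kwame: 9·3 + 8·3 + 4·1 + 5·1 + 6·0 + 9·1 + 9·3 = 96
Ingrid: 9·1 + 8·0 + 4·0 + 5·0 + 6·1 + 9·2 + 9·2 = 51
Kwame has the highest Borda score (96).

Kwame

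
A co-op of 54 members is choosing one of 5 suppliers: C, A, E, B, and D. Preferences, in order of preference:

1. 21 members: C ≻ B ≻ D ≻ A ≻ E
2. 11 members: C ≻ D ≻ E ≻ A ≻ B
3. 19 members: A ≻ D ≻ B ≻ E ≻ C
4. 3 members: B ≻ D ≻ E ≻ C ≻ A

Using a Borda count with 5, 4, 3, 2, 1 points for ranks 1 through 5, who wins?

C: 21·5 + 11·5 + 19·1 + 3·2 = 185
A: 21·2 + 11·2 + 19·5 + 3·1 = 162
E: 21·1 + 11·3 + 19·2 + 3·3 = 101
B: 21·4 + 11·1 + 19·3 + 3·5 = 167
D: 21·3 + 11·4 + 19·4 + 3·4 = 195
D has the highest Borda score (195).

D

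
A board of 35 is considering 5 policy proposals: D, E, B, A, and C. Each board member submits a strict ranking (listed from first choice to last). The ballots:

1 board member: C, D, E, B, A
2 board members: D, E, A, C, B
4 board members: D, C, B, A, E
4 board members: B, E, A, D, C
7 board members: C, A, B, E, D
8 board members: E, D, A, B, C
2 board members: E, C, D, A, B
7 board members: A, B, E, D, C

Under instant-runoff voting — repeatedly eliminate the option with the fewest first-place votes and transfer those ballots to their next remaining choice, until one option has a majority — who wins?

Round 1: D 6, E 10, B 4, A 7, C 8. Eliminate B.
Round 2: D 6, E 14, A 7, C 8. Eliminate D.
Round 3: E 16, A 7, C 12. Eliminate A.
Round 4: E 23, C 12. E has a majority.

E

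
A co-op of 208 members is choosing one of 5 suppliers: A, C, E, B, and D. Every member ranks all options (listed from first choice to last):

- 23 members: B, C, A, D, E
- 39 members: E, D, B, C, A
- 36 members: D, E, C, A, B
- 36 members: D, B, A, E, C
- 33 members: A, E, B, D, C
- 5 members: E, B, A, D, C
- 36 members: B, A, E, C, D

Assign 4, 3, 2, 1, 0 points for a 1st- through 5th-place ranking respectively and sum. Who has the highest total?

A: 23·2 + 39·0 + 36·1 + 36·2 + 33·4 + 5·2 + 36·3 = 404
C: 23·3 + 39·1 + 36·2 + 36·0 + 33·0 + 5·0 + 36·1 = 216
E: 23·0 + 39·4 + 36·3 + 36·1 + 33·3 + 5·4 + 36·2 = 491
B: 23·4 + 39·2 + 36·0 + 36·3 + 33·2 + 5·3 + 36·4 = 503
D: 23·1 + 39·3 + 36·4 + 36·4 + 33·1 + 5·1 + 36·0 = 466
B has the highest Borda score (503).

B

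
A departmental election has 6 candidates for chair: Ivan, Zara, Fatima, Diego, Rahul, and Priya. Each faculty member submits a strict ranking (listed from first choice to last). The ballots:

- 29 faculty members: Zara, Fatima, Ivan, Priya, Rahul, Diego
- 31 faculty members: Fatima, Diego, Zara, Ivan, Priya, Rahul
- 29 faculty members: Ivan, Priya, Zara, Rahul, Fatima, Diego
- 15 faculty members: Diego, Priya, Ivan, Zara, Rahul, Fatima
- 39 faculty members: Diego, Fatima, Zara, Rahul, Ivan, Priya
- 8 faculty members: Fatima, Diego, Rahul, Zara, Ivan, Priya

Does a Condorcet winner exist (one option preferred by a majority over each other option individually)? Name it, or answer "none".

Fatima

Fatima vs Ivan: 107–44 for Fatima.
Fatima vs Zara: 78–73 for Fatima.
Fatima vs Diego: 97–54 for Fatima.
Fatima vs Rahul: 107–44 for Fatima.
Fatima vs Priya: 107–44 for Fatima.
Fatima beats every other option head-to-head.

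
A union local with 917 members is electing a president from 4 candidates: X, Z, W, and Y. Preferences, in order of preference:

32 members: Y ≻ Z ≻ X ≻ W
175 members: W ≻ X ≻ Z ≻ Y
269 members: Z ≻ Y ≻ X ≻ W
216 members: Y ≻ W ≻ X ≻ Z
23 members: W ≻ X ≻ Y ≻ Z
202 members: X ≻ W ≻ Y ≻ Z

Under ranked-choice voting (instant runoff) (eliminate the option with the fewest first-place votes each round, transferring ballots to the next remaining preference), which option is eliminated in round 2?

Round 1: X 202, Z 269, W 198, Y 248. Eliminate W.
Round 2: X 400, Z 269, Y 248. Eliminate Y.

Y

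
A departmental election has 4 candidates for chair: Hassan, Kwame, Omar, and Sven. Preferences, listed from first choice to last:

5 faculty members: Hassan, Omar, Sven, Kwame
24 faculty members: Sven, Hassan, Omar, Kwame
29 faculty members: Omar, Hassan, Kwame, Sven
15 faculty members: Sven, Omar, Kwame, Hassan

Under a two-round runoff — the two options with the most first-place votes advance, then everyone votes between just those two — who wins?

Sven

Round 1 first-place votes: Hassan 5, Kwame 0, Omar 29, Sven 39.
Sven and Omar advance.
Runoff: Sven is preferred to Omar by 39 voters; Omar by 34.
Sven wins the runoff.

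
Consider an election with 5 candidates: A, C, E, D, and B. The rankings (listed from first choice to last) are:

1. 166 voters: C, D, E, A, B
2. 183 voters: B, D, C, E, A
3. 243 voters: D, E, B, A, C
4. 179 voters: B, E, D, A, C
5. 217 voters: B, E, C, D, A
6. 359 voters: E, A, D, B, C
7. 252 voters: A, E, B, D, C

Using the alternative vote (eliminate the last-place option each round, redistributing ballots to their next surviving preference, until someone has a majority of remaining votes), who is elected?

E

Round 1: A 252, C 166, E 359, D 243, B 579. Eliminate C.
Round 2: A 252, E 359, D 409, B 579. Eliminate A.
Round 3: E 611, D 409, B 579. Eliminate D.
Round 4: E 1020, B 579. E has a majority.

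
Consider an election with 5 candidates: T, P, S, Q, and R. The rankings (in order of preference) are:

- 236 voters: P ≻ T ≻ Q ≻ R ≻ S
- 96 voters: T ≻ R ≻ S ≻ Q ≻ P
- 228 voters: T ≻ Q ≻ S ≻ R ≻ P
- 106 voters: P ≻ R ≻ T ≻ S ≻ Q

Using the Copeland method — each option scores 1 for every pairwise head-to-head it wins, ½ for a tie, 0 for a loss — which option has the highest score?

P

T: beats S, Q, and R; loses to P → score 3.
P: beats T, S, Q, and R → score 4.
S: loses to T, P, Q, and R → score 0.
Q: beats S and R; loses to T and P → score 2.
R: beats S; loses to T, P, and Q → score 1.
P has the best pairwise record.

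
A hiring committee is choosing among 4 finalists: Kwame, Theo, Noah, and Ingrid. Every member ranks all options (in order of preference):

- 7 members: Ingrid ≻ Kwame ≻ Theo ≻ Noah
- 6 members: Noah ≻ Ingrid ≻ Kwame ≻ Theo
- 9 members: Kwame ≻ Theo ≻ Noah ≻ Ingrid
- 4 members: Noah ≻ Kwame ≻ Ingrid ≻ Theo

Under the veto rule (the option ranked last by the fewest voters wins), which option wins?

Kwame

Last-place votes: Kwame 0, Theo 10, Noah 7, Ingrid 9.
Kwame is ranked last by the fewest voters, so Kwame wins.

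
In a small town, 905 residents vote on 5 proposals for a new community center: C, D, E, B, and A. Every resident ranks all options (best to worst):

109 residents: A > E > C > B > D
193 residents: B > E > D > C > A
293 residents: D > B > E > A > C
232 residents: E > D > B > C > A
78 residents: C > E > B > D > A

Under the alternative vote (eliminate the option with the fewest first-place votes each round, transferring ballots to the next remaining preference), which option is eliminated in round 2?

Round 1: C 78, D 293, E 232, B 193, A 109. Eliminate C.
Round 2: D 293, E 310, B 193, A 109. Eliminate A.

A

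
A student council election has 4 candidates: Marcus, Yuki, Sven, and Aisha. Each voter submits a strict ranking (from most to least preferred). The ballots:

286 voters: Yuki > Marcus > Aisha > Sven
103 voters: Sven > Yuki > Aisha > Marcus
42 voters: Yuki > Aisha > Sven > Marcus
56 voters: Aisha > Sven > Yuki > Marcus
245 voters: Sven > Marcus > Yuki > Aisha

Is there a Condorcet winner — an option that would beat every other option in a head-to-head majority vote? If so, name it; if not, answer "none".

Checking pairwise contests:
Yuki beats Marcus 487–245.
Sven beats Yuki 404–328.
Aisha beats Sven 384–348.
Marcus beats Aisha 531–201.
Every option loses at least one head-to-head, so there is no Condorcet winner.

none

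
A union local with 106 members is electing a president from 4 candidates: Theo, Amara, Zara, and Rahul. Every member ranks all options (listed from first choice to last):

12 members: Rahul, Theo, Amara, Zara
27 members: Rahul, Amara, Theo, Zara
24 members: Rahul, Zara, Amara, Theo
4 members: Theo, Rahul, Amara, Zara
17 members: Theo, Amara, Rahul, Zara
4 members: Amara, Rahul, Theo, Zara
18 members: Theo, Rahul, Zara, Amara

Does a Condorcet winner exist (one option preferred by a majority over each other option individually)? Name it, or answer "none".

Rahul

Rahul vs Theo: 67–39 for Rahul.
Rahul vs Amara: 85–21 for Rahul.
Rahul vs Zara: 106–0 for Rahul.
Rahul beats every other option head-to-head.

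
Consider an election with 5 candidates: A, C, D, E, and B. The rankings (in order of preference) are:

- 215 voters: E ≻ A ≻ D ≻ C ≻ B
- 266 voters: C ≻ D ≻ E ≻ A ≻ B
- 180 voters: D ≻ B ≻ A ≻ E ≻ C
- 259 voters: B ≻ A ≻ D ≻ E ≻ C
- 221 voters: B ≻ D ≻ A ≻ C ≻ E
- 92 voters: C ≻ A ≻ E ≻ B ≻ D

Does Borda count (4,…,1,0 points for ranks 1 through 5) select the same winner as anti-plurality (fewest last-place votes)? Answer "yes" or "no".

Borda — scores: A 2766, C 1868, D 3129, E 2015, B 2552. Winner: D.
Anti-plurality — last-place votes: A 0, C 439, D 92, E 221, B 481. Winner: A.
The two methods disagree.

no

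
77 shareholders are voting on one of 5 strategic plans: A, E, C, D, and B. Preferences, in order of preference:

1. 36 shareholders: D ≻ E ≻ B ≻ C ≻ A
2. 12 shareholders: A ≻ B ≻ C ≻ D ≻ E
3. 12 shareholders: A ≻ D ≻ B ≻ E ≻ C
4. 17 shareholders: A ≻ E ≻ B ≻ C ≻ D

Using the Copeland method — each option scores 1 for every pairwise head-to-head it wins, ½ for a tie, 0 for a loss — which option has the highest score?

A: beats E, C, D, and B → score 4.
E: beats C and B; loses to A and D → score 2.
C: loses to A, E, D, and B → score 0.
D: beats E, C, and B; loses to A → score 3.
B: beats C; loses to A, E, and D → score 1.
A has the best pairwise record.

A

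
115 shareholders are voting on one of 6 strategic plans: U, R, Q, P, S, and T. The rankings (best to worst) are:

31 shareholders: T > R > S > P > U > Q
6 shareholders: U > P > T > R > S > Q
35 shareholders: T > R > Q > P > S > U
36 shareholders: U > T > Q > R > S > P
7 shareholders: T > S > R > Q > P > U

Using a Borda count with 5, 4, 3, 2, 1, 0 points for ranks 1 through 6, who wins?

T

U: 31·1 + 6·5 + 35·0 + 36·5 + 7·0 = 241
R: 31·4 + 6·2 + 35·4 + 36·2 + 7·3 = 369
Q: 31·0 + 6·0 + 35·3 + 36·3 + 7·2 = 227
P: 31·2 + 6·4 + 35·2 + 36·0 + 7·1 = 163
S: 31·3 + 6·1 + 35·1 + 36·1 + 7·4 = 198
T: 31·5 + 6·3 + 35·5 + 36·4 + 7·5 = 527
T has the highest Borda score (527).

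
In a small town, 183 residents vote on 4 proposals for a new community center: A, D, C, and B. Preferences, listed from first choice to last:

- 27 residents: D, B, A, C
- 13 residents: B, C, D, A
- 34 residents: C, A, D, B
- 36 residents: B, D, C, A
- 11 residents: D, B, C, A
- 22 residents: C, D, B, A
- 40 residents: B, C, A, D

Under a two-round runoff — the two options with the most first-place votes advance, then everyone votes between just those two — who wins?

B

Round 1 first-place votes: A 0, D 38, C 56, B 89.
B and C advance.
Runoff: B is preferred to C by 127 voters; C by 56.
B wins the runoff.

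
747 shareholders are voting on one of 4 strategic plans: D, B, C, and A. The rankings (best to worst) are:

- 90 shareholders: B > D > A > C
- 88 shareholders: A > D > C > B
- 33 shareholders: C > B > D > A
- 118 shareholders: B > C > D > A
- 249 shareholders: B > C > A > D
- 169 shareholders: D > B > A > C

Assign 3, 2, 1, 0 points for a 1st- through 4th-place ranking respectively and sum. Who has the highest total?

D: 90·2 + 88·2 + 33·1 + 118·1 + 249·0 + 169·3 = 1014
B: 90·3 + 88·0 + 33·2 + 118·3 + 249·3 + 169·2 = 1775
C: 90·0 + 88·1 + 33·3 + 118·2 + 249·2 + 169·0 = 921
A: 90·1 + 88·3 + 33·0 + 118·0 + 249·1 + 169·1 = 772
B has the highest Borda score (1775).

B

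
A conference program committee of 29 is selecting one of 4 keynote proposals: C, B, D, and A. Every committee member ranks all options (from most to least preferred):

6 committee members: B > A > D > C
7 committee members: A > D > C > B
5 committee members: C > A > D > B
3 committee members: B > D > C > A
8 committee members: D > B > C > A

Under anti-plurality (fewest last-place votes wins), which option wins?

D

Last-place votes: C 6, B 12, D 0, A 11.
D is ranked last by the fewest voters, so D wins.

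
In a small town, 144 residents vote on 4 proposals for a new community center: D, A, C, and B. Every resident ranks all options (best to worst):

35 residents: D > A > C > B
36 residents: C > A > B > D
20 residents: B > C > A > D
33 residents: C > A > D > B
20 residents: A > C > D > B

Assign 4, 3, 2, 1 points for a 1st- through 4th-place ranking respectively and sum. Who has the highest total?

C

D: 35·4 + 36·1 + 20·1 + 33·2 + 20·2 = 302
A: 35·3 + 36·3 + 20·2 + 33·3 + 20·4 = 432
C: 35·2 + 36·4 + 20·3 + 33·4 + 20·3 = 466
B: 35·1 + 36·2 + 20·4 + 33·1 + 20·1 = 240
C has the highest Borda score (466).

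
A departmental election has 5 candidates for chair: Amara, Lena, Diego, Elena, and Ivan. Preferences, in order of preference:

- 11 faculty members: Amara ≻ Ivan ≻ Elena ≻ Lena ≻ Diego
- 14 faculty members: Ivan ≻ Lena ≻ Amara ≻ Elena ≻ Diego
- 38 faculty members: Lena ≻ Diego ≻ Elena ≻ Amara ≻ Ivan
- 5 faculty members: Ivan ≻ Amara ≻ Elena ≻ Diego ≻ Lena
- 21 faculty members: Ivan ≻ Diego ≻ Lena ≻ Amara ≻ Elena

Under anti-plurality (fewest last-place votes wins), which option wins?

Amara

Last-place votes: Amara 0, Lena 5, Diego 25, Elena 21, Ivan 38.
Amara is ranked last by the fewest voters, so Amara wins.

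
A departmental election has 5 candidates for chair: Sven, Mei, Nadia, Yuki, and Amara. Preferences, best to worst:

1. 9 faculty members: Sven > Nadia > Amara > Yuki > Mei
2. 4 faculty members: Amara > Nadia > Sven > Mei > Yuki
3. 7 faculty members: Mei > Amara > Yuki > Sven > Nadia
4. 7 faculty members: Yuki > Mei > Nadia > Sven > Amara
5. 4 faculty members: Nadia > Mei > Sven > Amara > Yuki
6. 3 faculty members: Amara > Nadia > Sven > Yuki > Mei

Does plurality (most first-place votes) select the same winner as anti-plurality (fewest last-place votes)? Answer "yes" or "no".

Plurality — first-place votes: Sven 9, Mei 7, Nadia 4, Yuki 7, Amara 7. Winner: Sven.
Anti-plurality — last-place votes: Sven 0, Mei 12, Nadia 7, Yuki 8, Amara 7. Winner: Sven.
The two methods agree.

yes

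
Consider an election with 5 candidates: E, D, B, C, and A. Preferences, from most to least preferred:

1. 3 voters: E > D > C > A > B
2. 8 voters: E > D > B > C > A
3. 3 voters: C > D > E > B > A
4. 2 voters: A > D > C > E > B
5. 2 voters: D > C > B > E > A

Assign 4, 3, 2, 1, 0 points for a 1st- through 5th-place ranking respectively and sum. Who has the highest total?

E: 3·4 + 8·4 + 3·2 + 2·1 + 2·1 = 54
D: 3·3 + 8·3 + 3·3 + 2·3 + 2·4 = 56
B: 3·0 + 8·2 + 3·1 + 2·0 + 2·2 = 23
C: 3·2 + 8·1 + 3·4 + 2·2 + 2·3 = 36
A: 3·1 + 8·0 + 3·0 + 2·4 + 2·0 = 11
D has the highest Borda score (56).

D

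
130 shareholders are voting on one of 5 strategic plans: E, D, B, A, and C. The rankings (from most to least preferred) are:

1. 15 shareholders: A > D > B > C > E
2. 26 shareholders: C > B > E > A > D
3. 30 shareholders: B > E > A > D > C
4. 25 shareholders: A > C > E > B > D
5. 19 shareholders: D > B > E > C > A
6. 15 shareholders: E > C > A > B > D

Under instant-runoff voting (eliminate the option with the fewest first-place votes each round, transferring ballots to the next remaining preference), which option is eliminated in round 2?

D

Round 1: E 15, D 19, B 30, A 40, C 26. Eliminate E.
Round 2: D 19, B 30, A 40, C 41. Eliminate D.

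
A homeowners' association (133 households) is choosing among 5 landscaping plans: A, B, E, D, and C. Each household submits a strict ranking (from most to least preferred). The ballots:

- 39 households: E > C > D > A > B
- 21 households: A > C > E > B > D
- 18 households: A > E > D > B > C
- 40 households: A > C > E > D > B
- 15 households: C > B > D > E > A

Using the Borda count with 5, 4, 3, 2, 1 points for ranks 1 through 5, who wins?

C

A: 39·2 + 21·5 + 18·5 + 40·5 + 15·1 = 488
B: 39·1 + 21·2 + 18·2 + 40·1 + 15·4 = 217
E: 39·5 + 21·3 + 18·4 + 40·3 + 15·2 = 480
D: 39·3 + 21·1 + 18·3 + 40·2 + 15·3 = 317
C: 39·4 + 21·4 + 18·1 + 40·4 + 15·5 = 493
C has the highest Borda score (493).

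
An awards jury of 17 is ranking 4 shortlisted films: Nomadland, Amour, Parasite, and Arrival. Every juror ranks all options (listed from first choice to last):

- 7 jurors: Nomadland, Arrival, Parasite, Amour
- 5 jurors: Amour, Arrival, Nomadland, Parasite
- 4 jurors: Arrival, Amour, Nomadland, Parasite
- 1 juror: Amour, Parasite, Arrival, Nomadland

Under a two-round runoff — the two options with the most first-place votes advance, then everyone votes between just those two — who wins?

Round 1 first-place votes: Nomadland 7, Amour 6, Parasite 0, Arrival 4.
Nomadland and Amour advance.
Runoff: Nomadland is preferred to Amour by 7 voters; Amour by 10.
Amour wins the runoff.

Amour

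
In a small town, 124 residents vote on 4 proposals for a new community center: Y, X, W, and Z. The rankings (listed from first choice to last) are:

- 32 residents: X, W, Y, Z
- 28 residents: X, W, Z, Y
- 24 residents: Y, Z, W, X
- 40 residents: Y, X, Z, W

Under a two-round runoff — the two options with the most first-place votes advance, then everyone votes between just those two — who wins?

Round 1 first-place votes: Y 64, X 60, W 0, Z 0.
Y and X advance.
Runoff: Y is preferred to X by 64 voters; X by 60.
Y wins the runoff.

Y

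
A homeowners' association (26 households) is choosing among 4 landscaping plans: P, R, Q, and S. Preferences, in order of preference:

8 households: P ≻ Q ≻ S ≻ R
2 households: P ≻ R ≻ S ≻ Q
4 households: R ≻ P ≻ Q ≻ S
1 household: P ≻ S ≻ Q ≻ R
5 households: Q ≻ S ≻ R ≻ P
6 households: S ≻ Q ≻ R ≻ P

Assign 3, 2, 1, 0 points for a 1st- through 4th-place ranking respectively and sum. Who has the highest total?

P: 8·3 + 2·3 + 4·2 + 1·3 + 5·0 + 6·0 = 41
R: 8·0 + 2·2 + 4·3 + 1·0 + 5·1 + 6·1 = 27
Q: 8·2 + 2·0 + 4·1 + 1·1 + 5·3 + 6·2 = 48
S: 8·1 + 2·1 + 4·0 + 1·2 + 5·2 + 6·3 = 40
Q has the highest Borda score (48).

Q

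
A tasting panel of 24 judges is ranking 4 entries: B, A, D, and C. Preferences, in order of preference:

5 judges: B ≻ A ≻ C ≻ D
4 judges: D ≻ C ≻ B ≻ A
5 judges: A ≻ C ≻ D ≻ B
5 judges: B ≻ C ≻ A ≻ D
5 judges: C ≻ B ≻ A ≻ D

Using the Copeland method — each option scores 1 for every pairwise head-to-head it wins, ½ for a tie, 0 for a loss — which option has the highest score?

B: beats A and D; loses to C → score 2.
A: beats D; loses to B and C → score 1.
D: loses to B, A, and C → score 0.
C: beats B, A, and D → score 3.
C has the best pairwise record.

C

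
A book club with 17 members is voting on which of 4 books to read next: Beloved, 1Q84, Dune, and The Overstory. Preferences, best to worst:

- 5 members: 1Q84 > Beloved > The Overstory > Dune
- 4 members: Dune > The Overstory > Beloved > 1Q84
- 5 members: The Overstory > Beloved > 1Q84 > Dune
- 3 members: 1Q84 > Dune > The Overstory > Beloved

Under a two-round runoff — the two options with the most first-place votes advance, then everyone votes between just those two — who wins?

The Overstory

Round 1 first-place votes: Beloved 0, 1Q84 8, Dune 4, The Overstory 5.
1Q84 and The Overstory advance.
Runoff: 1Q84 is preferred to The Overstory by 8 voters; The Overstory by 9.
The Overstory wins the runoff.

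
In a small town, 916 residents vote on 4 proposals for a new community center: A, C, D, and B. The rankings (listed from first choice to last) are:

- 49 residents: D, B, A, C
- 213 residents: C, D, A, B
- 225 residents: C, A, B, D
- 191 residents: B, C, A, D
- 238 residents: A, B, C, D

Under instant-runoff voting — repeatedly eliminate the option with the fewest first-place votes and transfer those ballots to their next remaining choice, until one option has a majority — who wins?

Round 1: A 238, C 438, D 49, B 191. Eliminate D.
Round 2: A 238, C 438, B 240. Eliminate A.
Round 3: C 438, B 478. B has a majority.

B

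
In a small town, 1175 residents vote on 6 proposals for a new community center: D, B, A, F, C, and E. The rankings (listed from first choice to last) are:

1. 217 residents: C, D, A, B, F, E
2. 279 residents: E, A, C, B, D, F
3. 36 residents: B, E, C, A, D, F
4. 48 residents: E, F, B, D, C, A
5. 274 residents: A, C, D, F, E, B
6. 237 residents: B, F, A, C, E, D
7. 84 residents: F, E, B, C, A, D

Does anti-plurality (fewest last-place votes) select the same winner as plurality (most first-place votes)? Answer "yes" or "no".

no

Anti-plurality — last-place votes: D 321, B 274, A 48, F 315, C 0, E 217. Winner: C.
Plurality — first-place votes: D 0, B 273, A 274, F 84, C 217, E 327. Winner: E.
The two methods disagree.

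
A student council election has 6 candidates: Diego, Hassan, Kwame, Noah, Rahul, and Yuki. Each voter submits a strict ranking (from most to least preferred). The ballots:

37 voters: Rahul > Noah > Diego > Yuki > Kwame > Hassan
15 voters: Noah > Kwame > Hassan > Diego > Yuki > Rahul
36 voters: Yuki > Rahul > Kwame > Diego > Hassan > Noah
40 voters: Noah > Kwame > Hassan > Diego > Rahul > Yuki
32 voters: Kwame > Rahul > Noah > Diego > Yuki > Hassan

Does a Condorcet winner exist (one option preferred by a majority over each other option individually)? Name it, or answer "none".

Checking pairwise contests:
Kwame beats Diego 123–37.
Diego beats Hassan 105–55.
Noah beats Kwame 92–68.
Rahul beats Noah 105–55.
Kwame beats Rahul 87–73.
Diego beats Yuki 124–36.
Every option loses at least one head-to-head, so there is no Condorcet winner.

none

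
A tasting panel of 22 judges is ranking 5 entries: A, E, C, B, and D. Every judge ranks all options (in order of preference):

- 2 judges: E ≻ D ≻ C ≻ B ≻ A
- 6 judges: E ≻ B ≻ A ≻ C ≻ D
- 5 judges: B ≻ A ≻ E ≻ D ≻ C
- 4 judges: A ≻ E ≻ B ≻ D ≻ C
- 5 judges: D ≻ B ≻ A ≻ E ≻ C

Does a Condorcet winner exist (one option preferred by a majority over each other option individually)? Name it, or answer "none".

none

Checking pairwise contests:
B beats A 18–4.
A beats E 14–8.
A beats C 20–2.
E beats B 12–10.
A beats D 15–7.
Every option loses at least one head-to-head, so there is no Condorcet winner.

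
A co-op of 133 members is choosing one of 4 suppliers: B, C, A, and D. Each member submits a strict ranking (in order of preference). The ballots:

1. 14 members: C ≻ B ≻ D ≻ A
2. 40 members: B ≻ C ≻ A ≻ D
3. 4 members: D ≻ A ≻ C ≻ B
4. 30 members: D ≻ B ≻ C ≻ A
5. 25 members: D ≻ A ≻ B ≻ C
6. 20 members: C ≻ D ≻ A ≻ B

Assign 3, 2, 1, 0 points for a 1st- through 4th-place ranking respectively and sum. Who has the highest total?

B: 14·2 + 40·3 + 4·0 + 30·2 + 25·1 + 20·0 = 233
C: 14·3 + 40·2 + 4·1 + 30·1 + 25·0 + 20·3 = 216
A: 14·0 + 40·1 + 4·2 + 30·0 + 25·2 + 20·1 = 118
D: 14·1 + 40·0 + 4·3 + 30·3 + 25·3 + 20·2 = 231
B has the highest Borda score (233).

B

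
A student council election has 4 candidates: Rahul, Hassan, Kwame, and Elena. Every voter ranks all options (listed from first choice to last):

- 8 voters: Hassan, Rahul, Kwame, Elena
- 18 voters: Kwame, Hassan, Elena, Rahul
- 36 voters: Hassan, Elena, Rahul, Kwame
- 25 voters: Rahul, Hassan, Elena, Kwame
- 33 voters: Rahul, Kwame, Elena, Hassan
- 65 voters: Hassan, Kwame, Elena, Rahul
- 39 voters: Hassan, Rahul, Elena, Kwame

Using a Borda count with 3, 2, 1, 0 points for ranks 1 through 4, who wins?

Rahul: 8·2 + 18·0 + 36·1 + 25·3 + 33·3 + 65·0 + 39·2 = 304
Hassan: 8·3 + 18·2 + 36·3 + 25·2 + 33·0 + 65·3 + 39·3 = 530
Kwame: 8·1 + 18·3 + 36·0 + 25·0 + 33·2 + 65·2 + 39·0 = 258
Elena: 8·0 + 18·1 + 36·2 + 25·1 + 33·1 + 65·1 + 39·1 = 252
Hassan has the highest Borda score (530).

Hassan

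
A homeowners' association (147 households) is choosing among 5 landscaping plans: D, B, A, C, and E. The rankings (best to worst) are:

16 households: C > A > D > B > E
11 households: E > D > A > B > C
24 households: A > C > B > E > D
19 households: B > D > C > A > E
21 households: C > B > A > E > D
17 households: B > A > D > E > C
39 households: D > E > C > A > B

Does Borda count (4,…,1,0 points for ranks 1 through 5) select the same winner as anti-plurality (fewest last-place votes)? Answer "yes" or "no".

Borda — scores: D 312, B 282, A 317, C 336, E 223. Winner: C.
Anti-plurality — last-place votes: D 45, B 39, A 0, C 28, E 35. Winner: A.
The two methods disagree.

no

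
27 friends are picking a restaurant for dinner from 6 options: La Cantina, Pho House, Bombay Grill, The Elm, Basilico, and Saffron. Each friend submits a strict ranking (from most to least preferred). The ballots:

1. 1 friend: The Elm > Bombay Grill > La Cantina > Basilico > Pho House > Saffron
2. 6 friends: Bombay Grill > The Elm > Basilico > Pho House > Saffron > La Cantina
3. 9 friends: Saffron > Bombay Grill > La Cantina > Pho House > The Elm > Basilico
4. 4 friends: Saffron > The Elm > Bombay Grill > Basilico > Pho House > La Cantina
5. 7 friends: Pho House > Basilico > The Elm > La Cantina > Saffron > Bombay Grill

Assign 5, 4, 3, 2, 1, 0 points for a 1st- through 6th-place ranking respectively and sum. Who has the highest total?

Bombay Grill

La Cantina: 1·3 + 6·0 + 9·3 + 4·0 + 7·2 = 44
Pho House: 1·1 + 6·2 + 9·2 + 4·1 + 7·5 = 70
Bombay Grill: 1·4 + 6·5 + 9·4 + 4·3 + 7·0 = 82
The Elm: 1·5 + 6·4 + 9·1 + 4·4 + 7·3 = 75
Basilico: 1·2 + 6·3 + 9·0 + 4·2 + 7·4 = 56
Saffron: 1·0 + 6·1 + 9·5 + 4·5 + 7·1 = 78
Bombay Grill has the highest Borda score (82).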